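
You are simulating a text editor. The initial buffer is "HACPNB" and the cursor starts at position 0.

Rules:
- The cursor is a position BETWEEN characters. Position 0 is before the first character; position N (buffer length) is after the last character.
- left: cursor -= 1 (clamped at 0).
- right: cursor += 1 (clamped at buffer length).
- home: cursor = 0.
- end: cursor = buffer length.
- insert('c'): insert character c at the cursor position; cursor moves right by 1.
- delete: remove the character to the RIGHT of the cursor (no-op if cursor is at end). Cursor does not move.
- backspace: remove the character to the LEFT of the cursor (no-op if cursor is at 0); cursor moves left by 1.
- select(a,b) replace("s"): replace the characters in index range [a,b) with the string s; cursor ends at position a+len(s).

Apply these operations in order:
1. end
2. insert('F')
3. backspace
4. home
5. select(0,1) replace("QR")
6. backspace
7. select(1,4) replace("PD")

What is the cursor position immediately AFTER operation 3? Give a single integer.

After op 1 (end): buf='HACPNB' cursor=6
After op 2 (insert('F')): buf='HACPNBF' cursor=7
After op 3 (backspace): buf='HACPNB' cursor=6

Answer: 6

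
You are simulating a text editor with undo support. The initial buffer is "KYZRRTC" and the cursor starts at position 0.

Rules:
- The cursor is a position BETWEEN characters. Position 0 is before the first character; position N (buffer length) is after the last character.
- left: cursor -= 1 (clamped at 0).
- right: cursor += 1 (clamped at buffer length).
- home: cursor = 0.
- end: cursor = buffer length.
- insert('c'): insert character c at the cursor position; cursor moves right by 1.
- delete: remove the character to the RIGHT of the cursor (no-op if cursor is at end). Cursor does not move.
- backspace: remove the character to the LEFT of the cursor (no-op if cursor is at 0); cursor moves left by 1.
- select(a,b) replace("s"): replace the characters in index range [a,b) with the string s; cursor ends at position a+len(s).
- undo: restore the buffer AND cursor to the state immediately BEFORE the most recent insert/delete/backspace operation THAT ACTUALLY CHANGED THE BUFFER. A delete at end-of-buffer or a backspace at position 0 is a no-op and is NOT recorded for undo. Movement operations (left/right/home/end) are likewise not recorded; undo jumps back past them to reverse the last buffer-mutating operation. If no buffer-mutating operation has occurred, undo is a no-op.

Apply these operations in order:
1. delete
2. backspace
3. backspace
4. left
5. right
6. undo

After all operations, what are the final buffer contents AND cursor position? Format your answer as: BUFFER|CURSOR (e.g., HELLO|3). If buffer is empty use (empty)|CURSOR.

After op 1 (delete): buf='YZRRTC' cursor=0
After op 2 (backspace): buf='YZRRTC' cursor=0
After op 3 (backspace): buf='YZRRTC' cursor=0
After op 4 (left): buf='YZRRTC' cursor=0
After op 5 (right): buf='YZRRTC' cursor=1
After op 6 (undo): buf='KYZRRTC' cursor=0

Answer: KYZRRTC|0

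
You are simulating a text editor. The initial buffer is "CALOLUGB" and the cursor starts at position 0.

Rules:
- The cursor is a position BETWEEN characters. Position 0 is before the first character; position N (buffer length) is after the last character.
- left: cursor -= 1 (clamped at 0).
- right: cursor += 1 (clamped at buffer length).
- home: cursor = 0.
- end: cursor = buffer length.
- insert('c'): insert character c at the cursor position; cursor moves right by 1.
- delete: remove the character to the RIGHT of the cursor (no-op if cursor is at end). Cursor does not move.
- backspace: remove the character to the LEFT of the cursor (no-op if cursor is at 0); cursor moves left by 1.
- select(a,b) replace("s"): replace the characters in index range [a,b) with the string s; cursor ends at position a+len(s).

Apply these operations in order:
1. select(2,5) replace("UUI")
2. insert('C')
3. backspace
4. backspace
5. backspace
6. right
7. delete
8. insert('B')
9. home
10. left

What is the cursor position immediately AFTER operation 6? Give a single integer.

After op 1 (select(2,5) replace("UUI")): buf='CAUUIUGB' cursor=5
After op 2 (insert('C')): buf='CAUUICUGB' cursor=6
After op 3 (backspace): buf='CAUUIUGB' cursor=5
After op 4 (backspace): buf='CAUUUGB' cursor=4
After op 5 (backspace): buf='CAUUGB' cursor=3
After op 6 (right): buf='CAUUGB' cursor=4

Answer: 4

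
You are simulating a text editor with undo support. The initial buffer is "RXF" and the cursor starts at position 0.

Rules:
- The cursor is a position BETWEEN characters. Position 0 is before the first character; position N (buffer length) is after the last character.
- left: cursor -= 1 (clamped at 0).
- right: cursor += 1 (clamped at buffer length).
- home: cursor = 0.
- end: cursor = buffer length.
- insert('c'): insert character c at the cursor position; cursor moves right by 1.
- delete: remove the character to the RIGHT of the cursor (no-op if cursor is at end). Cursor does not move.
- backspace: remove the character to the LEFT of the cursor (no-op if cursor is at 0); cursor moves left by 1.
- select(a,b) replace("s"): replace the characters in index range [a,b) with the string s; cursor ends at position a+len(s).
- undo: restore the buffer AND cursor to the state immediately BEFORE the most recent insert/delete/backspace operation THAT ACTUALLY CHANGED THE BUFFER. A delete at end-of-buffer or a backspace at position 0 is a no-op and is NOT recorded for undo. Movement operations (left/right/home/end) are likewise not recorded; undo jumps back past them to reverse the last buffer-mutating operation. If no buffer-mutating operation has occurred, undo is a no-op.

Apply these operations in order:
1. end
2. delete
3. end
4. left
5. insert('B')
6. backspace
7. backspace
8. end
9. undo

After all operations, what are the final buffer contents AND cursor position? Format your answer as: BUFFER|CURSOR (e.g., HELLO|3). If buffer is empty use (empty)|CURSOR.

After op 1 (end): buf='RXF' cursor=3
After op 2 (delete): buf='RXF' cursor=3
After op 3 (end): buf='RXF' cursor=3
After op 4 (left): buf='RXF' cursor=2
After op 5 (insert('B')): buf='RXBF' cursor=3
After op 6 (backspace): buf='RXF' cursor=2
After op 7 (backspace): buf='RF' cursor=1
After op 8 (end): buf='RF' cursor=2
After op 9 (undo): buf='RXF' cursor=2

Answer: RXF|2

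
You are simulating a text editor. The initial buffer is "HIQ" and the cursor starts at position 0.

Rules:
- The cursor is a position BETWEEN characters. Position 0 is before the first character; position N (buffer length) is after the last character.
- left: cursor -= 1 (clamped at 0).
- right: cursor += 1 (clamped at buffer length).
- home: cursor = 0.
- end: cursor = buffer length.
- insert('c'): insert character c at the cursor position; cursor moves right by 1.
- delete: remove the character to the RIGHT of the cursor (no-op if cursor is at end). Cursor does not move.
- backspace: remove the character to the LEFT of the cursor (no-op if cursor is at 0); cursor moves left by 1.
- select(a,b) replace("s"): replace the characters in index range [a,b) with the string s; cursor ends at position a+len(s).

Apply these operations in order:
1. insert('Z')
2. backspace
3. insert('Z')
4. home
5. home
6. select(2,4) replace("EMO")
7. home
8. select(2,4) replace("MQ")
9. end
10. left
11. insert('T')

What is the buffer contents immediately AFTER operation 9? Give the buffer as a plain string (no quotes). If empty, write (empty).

Answer: ZHMQO

Derivation:
After op 1 (insert('Z')): buf='ZHIQ' cursor=1
After op 2 (backspace): buf='HIQ' cursor=0
After op 3 (insert('Z')): buf='ZHIQ' cursor=1
After op 4 (home): buf='ZHIQ' cursor=0
After op 5 (home): buf='ZHIQ' cursor=0
After op 6 (select(2,4) replace("EMO")): buf='ZHEMO' cursor=5
After op 7 (home): buf='ZHEMO' cursor=0
After op 8 (select(2,4) replace("MQ")): buf='ZHMQO' cursor=4
After op 9 (end): buf='ZHMQO' cursor=5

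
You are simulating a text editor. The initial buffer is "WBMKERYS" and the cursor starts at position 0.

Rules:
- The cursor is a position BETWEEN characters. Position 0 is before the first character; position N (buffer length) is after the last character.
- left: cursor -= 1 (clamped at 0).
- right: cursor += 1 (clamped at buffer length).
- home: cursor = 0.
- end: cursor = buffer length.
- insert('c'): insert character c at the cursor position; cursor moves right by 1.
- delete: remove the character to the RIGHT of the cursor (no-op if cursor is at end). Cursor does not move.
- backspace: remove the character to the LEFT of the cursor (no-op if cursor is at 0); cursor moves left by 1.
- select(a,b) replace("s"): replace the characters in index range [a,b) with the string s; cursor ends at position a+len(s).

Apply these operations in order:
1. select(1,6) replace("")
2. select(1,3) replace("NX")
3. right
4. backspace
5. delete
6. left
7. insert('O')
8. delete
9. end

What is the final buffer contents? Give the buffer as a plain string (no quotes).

After op 1 (select(1,6) replace("")): buf='WYS' cursor=1
After op 2 (select(1,3) replace("NX")): buf='WNX' cursor=3
After op 3 (right): buf='WNX' cursor=3
After op 4 (backspace): buf='WN' cursor=2
After op 5 (delete): buf='WN' cursor=2
After op 6 (left): buf='WN' cursor=1
After op 7 (insert('O')): buf='WON' cursor=2
After op 8 (delete): buf='WO' cursor=2
After op 9 (end): buf='WO' cursor=2

Answer: WO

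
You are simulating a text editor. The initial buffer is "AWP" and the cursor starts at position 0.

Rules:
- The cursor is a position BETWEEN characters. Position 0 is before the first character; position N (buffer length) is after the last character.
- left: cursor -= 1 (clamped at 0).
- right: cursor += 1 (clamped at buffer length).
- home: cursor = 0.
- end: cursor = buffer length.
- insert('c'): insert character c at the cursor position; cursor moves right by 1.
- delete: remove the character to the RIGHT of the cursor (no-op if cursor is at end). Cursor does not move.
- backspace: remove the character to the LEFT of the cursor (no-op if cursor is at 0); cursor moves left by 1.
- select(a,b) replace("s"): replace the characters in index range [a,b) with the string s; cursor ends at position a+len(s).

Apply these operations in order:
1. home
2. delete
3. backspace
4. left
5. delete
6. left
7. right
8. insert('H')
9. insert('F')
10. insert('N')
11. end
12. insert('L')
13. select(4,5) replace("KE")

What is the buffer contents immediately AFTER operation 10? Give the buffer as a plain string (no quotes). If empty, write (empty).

After op 1 (home): buf='AWP' cursor=0
After op 2 (delete): buf='WP' cursor=0
After op 3 (backspace): buf='WP' cursor=0
After op 4 (left): buf='WP' cursor=0
After op 5 (delete): buf='P' cursor=0
After op 6 (left): buf='P' cursor=0
After op 7 (right): buf='P' cursor=1
After op 8 (insert('H')): buf='PH' cursor=2
After op 9 (insert('F')): buf='PHF' cursor=3
After op 10 (insert('N')): buf='PHFN' cursor=4

Answer: PHFN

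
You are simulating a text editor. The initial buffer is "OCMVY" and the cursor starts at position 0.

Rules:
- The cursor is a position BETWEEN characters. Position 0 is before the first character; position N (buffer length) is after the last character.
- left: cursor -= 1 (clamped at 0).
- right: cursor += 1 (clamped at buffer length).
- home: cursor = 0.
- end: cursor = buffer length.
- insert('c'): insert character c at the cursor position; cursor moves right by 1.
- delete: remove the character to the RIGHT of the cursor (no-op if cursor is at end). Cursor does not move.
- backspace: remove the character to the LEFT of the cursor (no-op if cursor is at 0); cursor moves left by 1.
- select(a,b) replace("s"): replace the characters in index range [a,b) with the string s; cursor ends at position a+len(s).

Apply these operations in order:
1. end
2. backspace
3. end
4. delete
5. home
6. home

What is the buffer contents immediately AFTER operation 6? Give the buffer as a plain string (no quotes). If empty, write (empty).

Answer: OCMV

Derivation:
After op 1 (end): buf='OCMVY' cursor=5
After op 2 (backspace): buf='OCMV' cursor=4
After op 3 (end): buf='OCMV' cursor=4
After op 4 (delete): buf='OCMV' cursor=4
After op 5 (home): buf='OCMV' cursor=0
After op 6 (home): buf='OCMV' cursor=0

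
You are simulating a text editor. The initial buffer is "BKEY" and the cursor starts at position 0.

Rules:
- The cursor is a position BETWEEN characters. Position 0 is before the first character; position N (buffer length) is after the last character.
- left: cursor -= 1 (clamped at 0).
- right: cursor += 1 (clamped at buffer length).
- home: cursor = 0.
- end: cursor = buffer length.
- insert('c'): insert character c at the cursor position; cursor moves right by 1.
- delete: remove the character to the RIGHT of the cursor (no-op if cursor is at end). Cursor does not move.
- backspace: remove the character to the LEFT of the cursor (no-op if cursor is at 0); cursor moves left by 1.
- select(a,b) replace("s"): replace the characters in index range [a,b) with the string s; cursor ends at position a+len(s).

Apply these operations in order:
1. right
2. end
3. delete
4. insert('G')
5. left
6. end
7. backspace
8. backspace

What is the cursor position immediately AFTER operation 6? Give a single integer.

After op 1 (right): buf='BKEY' cursor=1
After op 2 (end): buf='BKEY' cursor=4
After op 3 (delete): buf='BKEY' cursor=4
After op 4 (insert('G')): buf='BKEYG' cursor=5
After op 5 (left): buf='BKEYG' cursor=4
After op 6 (end): buf='BKEYG' cursor=5

Answer: 5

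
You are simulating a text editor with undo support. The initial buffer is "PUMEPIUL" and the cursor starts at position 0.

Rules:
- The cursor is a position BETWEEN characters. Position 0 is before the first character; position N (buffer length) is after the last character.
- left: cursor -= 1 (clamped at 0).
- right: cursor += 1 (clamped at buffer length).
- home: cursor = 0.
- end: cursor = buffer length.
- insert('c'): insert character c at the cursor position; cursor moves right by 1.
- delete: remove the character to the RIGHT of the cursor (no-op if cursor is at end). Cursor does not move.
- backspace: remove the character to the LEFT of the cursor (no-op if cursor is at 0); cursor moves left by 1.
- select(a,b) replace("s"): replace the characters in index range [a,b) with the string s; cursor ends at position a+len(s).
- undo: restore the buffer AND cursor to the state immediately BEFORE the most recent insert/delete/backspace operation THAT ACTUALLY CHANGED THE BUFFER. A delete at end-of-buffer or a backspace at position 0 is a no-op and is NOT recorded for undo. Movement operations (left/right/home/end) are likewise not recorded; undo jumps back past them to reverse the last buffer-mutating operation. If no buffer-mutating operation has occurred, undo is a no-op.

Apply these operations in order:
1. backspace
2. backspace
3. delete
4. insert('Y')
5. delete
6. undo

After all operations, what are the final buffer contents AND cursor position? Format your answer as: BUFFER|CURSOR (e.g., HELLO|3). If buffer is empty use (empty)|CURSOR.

Answer: YUMEPIUL|1

Derivation:
After op 1 (backspace): buf='PUMEPIUL' cursor=0
After op 2 (backspace): buf='PUMEPIUL' cursor=0
After op 3 (delete): buf='UMEPIUL' cursor=0
After op 4 (insert('Y')): buf='YUMEPIUL' cursor=1
After op 5 (delete): buf='YMEPIUL' cursor=1
After op 6 (undo): buf='YUMEPIUL' cursor=1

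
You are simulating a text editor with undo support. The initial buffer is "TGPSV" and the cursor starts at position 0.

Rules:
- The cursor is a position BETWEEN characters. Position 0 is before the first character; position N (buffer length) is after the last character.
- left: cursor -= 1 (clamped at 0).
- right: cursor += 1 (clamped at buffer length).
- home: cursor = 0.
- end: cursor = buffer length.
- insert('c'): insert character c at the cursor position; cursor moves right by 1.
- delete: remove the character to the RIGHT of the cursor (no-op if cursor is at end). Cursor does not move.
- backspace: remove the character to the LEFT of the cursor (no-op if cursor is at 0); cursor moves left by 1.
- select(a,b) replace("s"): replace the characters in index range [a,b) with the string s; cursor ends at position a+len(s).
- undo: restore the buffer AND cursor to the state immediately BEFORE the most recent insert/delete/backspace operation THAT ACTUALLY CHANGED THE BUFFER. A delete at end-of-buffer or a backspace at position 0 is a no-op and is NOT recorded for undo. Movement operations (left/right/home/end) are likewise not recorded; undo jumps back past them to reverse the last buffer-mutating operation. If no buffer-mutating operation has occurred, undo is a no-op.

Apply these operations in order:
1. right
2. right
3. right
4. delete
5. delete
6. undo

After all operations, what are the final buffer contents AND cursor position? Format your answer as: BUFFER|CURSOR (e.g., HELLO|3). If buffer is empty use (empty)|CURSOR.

Answer: TGPV|3

Derivation:
After op 1 (right): buf='TGPSV' cursor=1
After op 2 (right): buf='TGPSV' cursor=2
After op 3 (right): buf='TGPSV' cursor=3
After op 4 (delete): buf='TGPV' cursor=3
After op 5 (delete): buf='TGP' cursor=3
After op 6 (undo): buf='TGPV' cursor=3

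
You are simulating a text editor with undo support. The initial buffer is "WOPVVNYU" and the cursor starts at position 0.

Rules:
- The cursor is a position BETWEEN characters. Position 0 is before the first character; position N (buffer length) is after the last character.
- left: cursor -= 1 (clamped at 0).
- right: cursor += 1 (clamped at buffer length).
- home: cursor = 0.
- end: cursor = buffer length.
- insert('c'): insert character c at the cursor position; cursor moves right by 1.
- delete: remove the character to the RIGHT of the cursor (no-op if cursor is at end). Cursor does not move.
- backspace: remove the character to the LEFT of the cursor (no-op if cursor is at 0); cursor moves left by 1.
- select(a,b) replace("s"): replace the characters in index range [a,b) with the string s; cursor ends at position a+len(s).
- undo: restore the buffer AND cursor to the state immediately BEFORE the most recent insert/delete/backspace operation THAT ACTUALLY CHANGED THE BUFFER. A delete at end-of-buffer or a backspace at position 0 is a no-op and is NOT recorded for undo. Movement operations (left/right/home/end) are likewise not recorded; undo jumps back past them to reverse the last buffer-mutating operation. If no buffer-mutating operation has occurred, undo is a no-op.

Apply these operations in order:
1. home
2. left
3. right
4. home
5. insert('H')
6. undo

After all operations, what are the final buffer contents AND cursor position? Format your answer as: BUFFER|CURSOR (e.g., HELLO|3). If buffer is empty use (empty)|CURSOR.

Answer: WOPVVNYU|0

Derivation:
After op 1 (home): buf='WOPVVNYU' cursor=0
After op 2 (left): buf='WOPVVNYU' cursor=0
After op 3 (right): buf='WOPVVNYU' cursor=1
After op 4 (home): buf='WOPVVNYU' cursor=0
After op 5 (insert('H')): buf='HWOPVVNYU' cursor=1
After op 6 (undo): buf='WOPVVNYU' cursor=0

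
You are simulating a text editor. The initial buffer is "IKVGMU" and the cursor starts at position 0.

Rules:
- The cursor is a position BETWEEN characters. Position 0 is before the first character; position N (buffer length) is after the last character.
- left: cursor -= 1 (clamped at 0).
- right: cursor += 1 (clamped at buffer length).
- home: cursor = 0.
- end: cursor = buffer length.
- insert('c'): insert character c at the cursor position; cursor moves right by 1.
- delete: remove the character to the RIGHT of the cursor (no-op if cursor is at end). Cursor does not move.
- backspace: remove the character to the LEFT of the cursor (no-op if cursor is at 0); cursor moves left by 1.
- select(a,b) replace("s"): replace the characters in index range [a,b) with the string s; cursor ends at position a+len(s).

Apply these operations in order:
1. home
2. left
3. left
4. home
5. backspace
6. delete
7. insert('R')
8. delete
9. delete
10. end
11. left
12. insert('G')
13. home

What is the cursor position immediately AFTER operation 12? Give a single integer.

After op 1 (home): buf='IKVGMU' cursor=0
After op 2 (left): buf='IKVGMU' cursor=0
After op 3 (left): buf='IKVGMU' cursor=0
After op 4 (home): buf='IKVGMU' cursor=0
After op 5 (backspace): buf='IKVGMU' cursor=0
After op 6 (delete): buf='KVGMU' cursor=0
After op 7 (insert('R')): buf='RKVGMU' cursor=1
After op 8 (delete): buf='RVGMU' cursor=1
After op 9 (delete): buf='RGMU' cursor=1
After op 10 (end): buf='RGMU' cursor=4
After op 11 (left): buf='RGMU' cursor=3
After op 12 (insert('G')): buf='RGMGU' cursor=4

Answer: 4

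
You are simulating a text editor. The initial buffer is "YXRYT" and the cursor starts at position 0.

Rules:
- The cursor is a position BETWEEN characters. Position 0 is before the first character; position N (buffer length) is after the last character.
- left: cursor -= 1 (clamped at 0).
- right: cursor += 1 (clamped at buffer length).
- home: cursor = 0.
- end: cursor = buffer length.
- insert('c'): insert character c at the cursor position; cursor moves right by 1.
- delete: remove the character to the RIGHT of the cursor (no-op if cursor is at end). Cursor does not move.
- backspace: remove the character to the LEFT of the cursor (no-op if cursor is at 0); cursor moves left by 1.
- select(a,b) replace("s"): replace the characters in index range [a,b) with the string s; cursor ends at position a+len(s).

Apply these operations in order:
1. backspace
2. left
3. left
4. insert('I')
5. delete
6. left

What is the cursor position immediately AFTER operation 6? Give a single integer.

Answer: 0

Derivation:
After op 1 (backspace): buf='YXRYT' cursor=0
After op 2 (left): buf='YXRYT' cursor=0
After op 3 (left): buf='YXRYT' cursor=0
After op 4 (insert('I')): buf='IYXRYT' cursor=1
After op 5 (delete): buf='IXRYT' cursor=1
After op 6 (left): buf='IXRYT' cursor=0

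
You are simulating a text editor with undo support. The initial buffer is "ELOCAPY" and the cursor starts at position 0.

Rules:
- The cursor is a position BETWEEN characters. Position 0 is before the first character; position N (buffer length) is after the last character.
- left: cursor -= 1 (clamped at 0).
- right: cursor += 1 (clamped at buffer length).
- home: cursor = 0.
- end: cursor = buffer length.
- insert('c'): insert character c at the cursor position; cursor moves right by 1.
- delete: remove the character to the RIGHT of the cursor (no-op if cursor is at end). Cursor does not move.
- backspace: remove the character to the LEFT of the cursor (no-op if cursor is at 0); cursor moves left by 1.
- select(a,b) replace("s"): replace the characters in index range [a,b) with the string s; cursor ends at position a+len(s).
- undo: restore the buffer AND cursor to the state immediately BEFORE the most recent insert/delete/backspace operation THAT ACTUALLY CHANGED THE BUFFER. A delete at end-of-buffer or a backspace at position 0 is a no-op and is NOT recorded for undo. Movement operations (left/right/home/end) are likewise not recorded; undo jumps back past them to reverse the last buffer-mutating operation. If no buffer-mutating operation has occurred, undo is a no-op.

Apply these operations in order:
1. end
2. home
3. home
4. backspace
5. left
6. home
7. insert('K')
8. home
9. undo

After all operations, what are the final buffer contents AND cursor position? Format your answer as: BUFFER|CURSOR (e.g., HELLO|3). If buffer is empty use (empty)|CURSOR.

Answer: ELOCAPY|0

Derivation:
After op 1 (end): buf='ELOCAPY' cursor=7
After op 2 (home): buf='ELOCAPY' cursor=0
After op 3 (home): buf='ELOCAPY' cursor=0
After op 4 (backspace): buf='ELOCAPY' cursor=0
After op 5 (left): buf='ELOCAPY' cursor=0
After op 6 (home): buf='ELOCAPY' cursor=0
After op 7 (insert('K')): buf='KELOCAPY' cursor=1
After op 8 (home): buf='KELOCAPY' cursor=0
After op 9 (undo): buf='ELOCAPY' cursor=0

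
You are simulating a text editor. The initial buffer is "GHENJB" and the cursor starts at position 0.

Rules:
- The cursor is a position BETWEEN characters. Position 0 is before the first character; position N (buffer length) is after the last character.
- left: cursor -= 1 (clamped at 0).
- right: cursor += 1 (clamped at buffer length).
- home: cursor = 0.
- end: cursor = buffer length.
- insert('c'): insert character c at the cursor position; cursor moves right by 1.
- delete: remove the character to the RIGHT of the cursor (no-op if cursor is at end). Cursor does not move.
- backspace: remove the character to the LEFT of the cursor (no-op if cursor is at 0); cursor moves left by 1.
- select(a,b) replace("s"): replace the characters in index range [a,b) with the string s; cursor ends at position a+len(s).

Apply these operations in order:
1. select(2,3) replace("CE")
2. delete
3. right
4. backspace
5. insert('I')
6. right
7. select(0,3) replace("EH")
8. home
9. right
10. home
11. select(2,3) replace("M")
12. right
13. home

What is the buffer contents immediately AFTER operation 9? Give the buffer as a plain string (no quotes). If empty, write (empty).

Answer: EHEIB

Derivation:
After op 1 (select(2,3) replace("CE")): buf='GHCENJB' cursor=4
After op 2 (delete): buf='GHCEJB' cursor=4
After op 3 (right): buf='GHCEJB' cursor=5
After op 4 (backspace): buf='GHCEB' cursor=4
After op 5 (insert('I')): buf='GHCEIB' cursor=5
After op 6 (right): buf='GHCEIB' cursor=6
After op 7 (select(0,3) replace("EH")): buf='EHEIB' cursor=2
After op 8 (home): buf='EHEIB' cursor=0
After op 9 (right): buf='EHEIB' cursor=1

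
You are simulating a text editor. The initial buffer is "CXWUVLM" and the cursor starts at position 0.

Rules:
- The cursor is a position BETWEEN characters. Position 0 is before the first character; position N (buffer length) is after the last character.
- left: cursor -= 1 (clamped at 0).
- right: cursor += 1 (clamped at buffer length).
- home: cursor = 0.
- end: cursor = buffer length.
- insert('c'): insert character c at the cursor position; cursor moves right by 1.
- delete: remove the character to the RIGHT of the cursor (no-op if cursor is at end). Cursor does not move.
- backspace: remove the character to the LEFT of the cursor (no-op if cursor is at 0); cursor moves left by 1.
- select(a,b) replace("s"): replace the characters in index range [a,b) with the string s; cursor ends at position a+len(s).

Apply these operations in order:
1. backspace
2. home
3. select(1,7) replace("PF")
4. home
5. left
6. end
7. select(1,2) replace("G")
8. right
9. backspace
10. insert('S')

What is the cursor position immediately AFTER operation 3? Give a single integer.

Answer: 3

Derivation:
After op 1 (backspace): buf='CXWUVLM' cursor=0
After op 2 (home): buf='CXWUVLM' cursor=0
After op 3 (select(1,7) replace("PF")): buf='CPF' cursor=3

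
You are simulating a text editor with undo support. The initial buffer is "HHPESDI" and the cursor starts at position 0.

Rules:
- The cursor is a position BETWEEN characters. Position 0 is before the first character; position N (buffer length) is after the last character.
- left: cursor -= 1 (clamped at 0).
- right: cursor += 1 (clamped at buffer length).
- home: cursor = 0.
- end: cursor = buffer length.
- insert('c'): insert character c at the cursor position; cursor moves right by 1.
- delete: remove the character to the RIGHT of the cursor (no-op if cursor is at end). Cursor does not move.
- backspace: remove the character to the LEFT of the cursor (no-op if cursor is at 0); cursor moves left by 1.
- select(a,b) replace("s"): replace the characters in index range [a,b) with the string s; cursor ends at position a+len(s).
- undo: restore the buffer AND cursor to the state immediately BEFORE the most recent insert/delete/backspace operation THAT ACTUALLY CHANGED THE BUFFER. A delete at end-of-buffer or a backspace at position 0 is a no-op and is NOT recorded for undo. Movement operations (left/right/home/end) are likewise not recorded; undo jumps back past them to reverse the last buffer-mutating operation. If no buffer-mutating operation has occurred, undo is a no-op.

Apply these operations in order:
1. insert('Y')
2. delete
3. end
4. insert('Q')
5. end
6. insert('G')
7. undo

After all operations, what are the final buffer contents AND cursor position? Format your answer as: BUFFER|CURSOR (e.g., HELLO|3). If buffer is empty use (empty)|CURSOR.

Answer: YHPESDIQ|8

Derivation:
After op 1 (insert('Y')): buf='YHHPESDI' cursor=1
After op 2 (delete): buf='YHPESDI' cursor=1
After op 3 (end): buf='YHPESDI' cursor=7
After op 4 (insert('Q')): buf='YHPESDIQ' cursor=8
After op 5 (end): buf='YHPESDIQ' cursor=8
After op 6 (insert('G')): buf='YHPESDIQG' cursor=9
After op 7 (undo): buf='YHPESDIQ' cursor=8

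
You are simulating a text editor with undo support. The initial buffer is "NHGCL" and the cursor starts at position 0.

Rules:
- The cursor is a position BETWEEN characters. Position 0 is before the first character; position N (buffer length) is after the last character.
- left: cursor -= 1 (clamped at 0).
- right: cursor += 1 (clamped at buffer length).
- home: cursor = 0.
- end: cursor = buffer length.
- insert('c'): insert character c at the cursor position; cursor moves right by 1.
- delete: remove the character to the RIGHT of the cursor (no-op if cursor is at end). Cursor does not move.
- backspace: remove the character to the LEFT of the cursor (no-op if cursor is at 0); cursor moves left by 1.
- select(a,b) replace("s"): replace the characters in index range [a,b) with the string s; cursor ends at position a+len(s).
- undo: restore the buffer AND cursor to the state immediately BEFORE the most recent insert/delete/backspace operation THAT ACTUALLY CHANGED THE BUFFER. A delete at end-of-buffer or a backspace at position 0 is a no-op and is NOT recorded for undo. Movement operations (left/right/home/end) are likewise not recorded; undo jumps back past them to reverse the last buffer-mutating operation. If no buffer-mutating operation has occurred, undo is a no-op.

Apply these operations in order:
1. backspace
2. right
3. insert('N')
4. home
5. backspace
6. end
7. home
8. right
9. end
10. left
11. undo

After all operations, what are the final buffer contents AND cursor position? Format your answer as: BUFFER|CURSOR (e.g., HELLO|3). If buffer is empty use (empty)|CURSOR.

Answer: NHGCL|1

Derivation:
After op 1 (backspace): buf='NHGCL' cursor=0
After op 2 (right): buf='NHGCL' cursor=1
After op 3 (insert('N')): buf='NNHGCL' cursor=2
After op 4 (home): buf='NNHGCL' cursor=0
After op 5 (backspace): buf='NNHGCL' cursor=0
After op 6 (end): buf='NNHGCL' cursor=6
After op 7 (home): buf='NNHGCL' cursor=0
After op 8 (right): buf='NNHGCL' cursor=1
After op 9 (end): buf='NNHGCL' cursor=6
After op 10 (left): buf='NNHGCL' cursor=5
After op 11 (undo): buf='NHGCL' cursor=1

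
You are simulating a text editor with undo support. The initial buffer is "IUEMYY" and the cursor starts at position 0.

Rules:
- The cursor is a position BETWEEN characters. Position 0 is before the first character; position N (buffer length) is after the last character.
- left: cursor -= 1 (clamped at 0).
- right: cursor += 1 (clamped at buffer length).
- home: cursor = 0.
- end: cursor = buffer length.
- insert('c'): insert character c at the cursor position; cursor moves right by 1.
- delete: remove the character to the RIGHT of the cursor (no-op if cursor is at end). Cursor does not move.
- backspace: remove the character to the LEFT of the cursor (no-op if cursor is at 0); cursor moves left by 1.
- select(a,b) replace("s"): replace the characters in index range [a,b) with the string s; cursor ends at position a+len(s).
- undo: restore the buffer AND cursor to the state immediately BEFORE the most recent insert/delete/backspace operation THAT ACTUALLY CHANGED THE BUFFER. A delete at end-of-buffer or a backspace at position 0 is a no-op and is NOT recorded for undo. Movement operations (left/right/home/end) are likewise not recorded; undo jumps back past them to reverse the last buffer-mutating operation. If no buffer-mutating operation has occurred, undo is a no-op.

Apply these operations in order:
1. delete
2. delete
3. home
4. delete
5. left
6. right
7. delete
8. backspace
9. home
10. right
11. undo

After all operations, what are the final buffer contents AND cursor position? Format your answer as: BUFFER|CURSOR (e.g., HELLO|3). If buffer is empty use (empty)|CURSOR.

Answer: MY|1

Derivation:
After op 1 (delete): buf='UEMYY' cursor=0
After op 2 (delete): buf='EMYY' cursor=0
After op 3 (home): buf='EMYY' cursor=0
After op 4 (delete): buf='MYY' cursor=0
After op 5 (left): buf='MYY' cursor=0
After op 6 (right): buf='MYY' cursor=1
After op 7 (delete): buf='MY' cursor=1
After op 8 (backspace): buf='Y' cursor=0
After op 9 (home): buf='Y' cursor=0
After op 10 (right): buf='Y' cursor=1
After op 11 (undo): buf='MY' cursor=1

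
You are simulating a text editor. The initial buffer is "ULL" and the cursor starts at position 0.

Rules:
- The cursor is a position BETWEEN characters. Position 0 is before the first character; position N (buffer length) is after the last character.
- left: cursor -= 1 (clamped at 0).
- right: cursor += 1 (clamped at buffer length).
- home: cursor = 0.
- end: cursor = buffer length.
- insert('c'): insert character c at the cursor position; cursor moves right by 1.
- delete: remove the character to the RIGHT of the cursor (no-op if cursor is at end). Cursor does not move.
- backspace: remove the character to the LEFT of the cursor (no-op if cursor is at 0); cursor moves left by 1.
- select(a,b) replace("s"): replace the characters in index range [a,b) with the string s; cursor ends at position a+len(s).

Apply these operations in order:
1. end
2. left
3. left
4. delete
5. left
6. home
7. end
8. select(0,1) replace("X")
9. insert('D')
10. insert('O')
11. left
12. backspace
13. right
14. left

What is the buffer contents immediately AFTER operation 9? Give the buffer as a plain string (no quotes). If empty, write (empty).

After op 1 (end): buf='ULL' cursor=3
After op 2 (left): buf='ULL' cursor=2
After op 3 (left): buf='ULL' cursor=1
After op 4 (delete): buf='UL' cursor=1
After op 5 (left): buf='UL' cursor=0
After op 6 (home): buf='UL' cursor=0
After op 7 (end): buf='UL' cursor=2
After op 8 (select(0,1) replace("X")): buf='XL' cursor=1
After op 9 (insert('D')): buf='XDL' cursor=2

Answer: XDL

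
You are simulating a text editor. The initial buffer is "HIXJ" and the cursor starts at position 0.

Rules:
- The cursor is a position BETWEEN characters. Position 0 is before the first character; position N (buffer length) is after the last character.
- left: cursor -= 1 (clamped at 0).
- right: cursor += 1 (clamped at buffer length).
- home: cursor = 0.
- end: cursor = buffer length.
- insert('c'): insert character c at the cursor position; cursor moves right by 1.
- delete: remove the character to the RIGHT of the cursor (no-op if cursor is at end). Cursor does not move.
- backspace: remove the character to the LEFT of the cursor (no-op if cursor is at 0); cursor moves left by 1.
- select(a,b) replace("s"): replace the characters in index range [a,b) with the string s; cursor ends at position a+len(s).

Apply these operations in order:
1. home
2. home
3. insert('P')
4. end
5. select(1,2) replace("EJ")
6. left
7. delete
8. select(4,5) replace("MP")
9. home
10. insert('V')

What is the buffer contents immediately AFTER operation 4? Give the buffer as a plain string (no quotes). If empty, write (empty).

Answer: PHIXJ

Derivation:
After op 1 (home): buf='HIXJ' cursor=0
After op 2 (home): buf='HIXJ' cursor=0
After op 3 (insert('P')): buf='PHIXJ' cursor=1
After op 4 (end): buf='PHIXJ' cursor=5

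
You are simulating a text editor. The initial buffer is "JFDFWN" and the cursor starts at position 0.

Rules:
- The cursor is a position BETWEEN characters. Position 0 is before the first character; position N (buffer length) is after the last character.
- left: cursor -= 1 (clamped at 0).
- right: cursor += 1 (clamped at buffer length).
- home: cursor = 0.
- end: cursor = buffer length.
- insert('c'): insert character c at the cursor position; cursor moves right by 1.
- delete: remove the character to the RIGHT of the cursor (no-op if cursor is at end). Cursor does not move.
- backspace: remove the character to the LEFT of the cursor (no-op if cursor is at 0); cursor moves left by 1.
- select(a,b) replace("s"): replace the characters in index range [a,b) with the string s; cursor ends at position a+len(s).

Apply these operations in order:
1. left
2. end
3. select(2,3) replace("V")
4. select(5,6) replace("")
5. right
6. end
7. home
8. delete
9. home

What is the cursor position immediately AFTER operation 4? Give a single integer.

Answer: 5

Derivation:
After op 1 (left): buf='JFDFWN' cursor=0
After op 2 (end): buf='JFDFWN' cursor=6
After op 3 (select(2,3) replace("V")): buf='JFVFWN' cursor=3
After op 4 (select(5,6) replace("")): buf='JFVFW' cursor=5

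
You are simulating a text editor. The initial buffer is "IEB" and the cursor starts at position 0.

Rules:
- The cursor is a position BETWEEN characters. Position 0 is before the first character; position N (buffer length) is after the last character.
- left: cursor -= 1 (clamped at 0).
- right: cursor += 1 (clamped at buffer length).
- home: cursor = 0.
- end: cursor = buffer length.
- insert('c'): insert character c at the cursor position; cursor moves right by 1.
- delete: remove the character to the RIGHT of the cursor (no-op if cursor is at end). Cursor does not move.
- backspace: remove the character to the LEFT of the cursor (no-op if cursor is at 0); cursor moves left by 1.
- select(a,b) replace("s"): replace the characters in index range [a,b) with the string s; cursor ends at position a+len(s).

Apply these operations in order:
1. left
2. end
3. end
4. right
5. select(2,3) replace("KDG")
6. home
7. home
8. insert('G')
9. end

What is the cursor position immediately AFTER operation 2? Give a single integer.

Answer: 3

Derivation:
After op 1 (left): buf='IEB' cursor=0
After op 2 (end): buf='IEB' cursor=3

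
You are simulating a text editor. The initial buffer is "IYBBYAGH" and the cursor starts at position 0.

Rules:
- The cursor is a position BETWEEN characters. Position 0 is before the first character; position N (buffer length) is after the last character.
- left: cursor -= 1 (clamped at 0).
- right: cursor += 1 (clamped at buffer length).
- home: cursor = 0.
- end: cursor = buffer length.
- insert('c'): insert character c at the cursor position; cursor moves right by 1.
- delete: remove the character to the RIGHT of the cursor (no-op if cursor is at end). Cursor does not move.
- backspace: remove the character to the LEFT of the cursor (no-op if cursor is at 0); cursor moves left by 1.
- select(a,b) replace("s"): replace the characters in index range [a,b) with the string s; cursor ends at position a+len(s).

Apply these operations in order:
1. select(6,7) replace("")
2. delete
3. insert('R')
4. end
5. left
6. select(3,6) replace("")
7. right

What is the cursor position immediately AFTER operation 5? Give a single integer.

After op 1 (select(6,7) replace("")): buf='IYBBYAH' cursor=6
After op 2 (delete): buf='IYBBYA' cursor=6
After op 3 (insert('R')): buf='IYBBYAR' cursor=7
After op 4 (end): buf='IYBBYAR' cursor=7
After op 5 (left): buf='IYBBYAR' cursor=6

Answer: 6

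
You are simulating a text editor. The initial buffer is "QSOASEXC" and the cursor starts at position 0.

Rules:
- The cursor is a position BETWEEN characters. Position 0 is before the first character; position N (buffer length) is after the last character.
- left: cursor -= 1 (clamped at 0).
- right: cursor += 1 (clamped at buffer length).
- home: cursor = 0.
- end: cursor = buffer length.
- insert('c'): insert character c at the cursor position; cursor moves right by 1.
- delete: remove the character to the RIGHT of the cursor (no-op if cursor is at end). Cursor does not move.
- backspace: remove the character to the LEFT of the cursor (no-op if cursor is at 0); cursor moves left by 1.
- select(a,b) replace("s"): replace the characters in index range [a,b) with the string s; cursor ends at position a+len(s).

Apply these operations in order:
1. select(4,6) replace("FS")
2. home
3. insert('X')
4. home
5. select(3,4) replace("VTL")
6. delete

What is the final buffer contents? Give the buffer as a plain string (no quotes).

After op 1 (select(4,6) replace("FS")): buf='QSOAFSXC' cursor=6
After op 2 (home): buf='QSOAFSXC' cursor=0
After op 3 (insert('X')): buf='XQSOAFSXC' cursor=1
After op 4 (home): buf='XQSOAFSXC' cursor=0
After op 5 (select(3,4) replace("VTL")): buf='XQSVTLAFSXC' cursor=6
After op 6 (delete): buf='XQSVTLFSXC' cursor=6

Answer: XQSVTLFSXC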